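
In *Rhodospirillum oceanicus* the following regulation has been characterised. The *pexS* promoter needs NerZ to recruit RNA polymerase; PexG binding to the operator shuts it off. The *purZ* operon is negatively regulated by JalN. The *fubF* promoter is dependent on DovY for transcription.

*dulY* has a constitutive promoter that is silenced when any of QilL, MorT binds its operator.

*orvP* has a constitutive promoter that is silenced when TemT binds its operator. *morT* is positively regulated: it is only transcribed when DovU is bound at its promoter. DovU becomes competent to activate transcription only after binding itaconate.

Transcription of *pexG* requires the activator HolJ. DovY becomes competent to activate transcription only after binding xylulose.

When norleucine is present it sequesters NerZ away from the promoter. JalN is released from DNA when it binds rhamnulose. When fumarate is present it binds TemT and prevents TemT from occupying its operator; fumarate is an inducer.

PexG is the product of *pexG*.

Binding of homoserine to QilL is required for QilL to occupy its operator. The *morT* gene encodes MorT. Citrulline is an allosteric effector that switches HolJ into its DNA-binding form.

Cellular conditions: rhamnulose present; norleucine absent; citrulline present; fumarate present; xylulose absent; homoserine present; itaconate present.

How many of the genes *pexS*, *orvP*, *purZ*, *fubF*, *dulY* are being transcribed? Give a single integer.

2

Norleucine is absent, so NerZ is active.
Citrulline is present, so HolJ is active.
No repressor is bound and HolJ is active, so *pexG* is transcribed.
So PexG is produced and active.
With repressor PexG bound, *pexS* is not transcribed.
→ *pexS* is OFF.
Fumarate is present, so TemT is inactive.
With no repressor bound, *orvP* is transcribed.
→ *orvP* is ON.
Rhamnulose is present, so JalN is inactive.
With no repressor bound, *purZ* is transcribed.
→ *purZ* is ON.
Xylulose is absent, so DovY is inactive.
Required activator DovY is absent, so *fubF* is not transcribed.
→ *fubF* is OFF.
Homoserine is present, so QilL is active.
Itaconate is present, so DovU is active.
No repressor is bound and DovU is active, so *morT* is transcribed.
So MorT is produced and active.
With repressor QilL bound, *dulY* is not transcribed.
→ *dulY* is OFF.
2 of the 5 genes are transcribed.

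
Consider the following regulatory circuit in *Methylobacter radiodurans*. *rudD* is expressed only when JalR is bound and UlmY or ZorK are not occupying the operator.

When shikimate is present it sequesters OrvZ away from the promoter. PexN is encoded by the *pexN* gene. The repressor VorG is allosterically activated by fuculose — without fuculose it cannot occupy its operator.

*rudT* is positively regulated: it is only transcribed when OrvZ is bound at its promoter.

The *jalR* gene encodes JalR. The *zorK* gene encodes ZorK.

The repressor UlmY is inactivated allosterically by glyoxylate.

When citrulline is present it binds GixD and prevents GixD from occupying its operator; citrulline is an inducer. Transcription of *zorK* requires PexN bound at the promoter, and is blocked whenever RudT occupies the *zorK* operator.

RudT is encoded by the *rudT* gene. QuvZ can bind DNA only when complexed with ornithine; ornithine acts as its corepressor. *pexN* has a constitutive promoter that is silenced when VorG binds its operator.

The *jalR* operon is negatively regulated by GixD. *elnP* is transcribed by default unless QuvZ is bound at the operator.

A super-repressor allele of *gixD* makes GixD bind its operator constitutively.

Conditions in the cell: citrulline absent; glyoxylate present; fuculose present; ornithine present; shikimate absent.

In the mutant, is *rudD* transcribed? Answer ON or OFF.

OFF

GixD is constitutively active in this strain.
With repressor GixD bound, *jalR* is not transcribed.
So JalR is not produced.
Glyoxylate is present, so UlmY is inactive.
Shikimate is absent, so OrvZ is active.
No repressor is bound and OrvZ is active, so *rudT* is transcribed.
So RudT is produced and active.
Fuculose is present, so VorG is active.
With repressor VorG bound, *pexN* is not transcribed.
So PexN is not produced.
With repressor RudT bound, *zorK* is not transcribed.
So ZorK is not produced.
Required activator JalR is absent, so *rudD* is not transcribed.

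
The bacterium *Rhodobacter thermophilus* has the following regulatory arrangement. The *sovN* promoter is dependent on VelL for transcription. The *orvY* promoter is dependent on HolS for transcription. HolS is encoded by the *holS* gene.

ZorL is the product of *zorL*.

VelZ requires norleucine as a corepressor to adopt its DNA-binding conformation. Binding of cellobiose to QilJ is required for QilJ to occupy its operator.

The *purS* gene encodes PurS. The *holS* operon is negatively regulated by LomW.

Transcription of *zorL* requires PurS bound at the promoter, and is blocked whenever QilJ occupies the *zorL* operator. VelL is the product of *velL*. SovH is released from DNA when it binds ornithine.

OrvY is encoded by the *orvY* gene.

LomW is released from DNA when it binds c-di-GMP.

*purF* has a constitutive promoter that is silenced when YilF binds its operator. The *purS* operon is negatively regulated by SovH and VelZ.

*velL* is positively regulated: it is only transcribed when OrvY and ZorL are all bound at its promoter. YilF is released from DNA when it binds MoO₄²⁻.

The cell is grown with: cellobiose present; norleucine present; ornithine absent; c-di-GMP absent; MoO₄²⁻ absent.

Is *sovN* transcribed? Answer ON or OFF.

c-di-GMP is absent, so LomW is active.
With repressor LomW bound, *holS* is not transcribed.
So HolS is not produced.
Required activator HolS is absent, so *orvY* is not transcribed.
So OrvY is not produced.
Ornithine is absent, so SovH is active.
Norleucine is present, so VelZ is active.
With repressor SovH bound, *purS* is not transcribed.
So PurS is not produced.
Cellobiose is present, so QilJ is active.
With repressor QilJ bound, *zorL* is not transcribed.
So ZorL is not produced.
Required activator OrvY is absent, so *velL* is not transcribed.
So VelL is not produced.
Required activator VelL is absent, so *sovN* is not transcribed.

OFF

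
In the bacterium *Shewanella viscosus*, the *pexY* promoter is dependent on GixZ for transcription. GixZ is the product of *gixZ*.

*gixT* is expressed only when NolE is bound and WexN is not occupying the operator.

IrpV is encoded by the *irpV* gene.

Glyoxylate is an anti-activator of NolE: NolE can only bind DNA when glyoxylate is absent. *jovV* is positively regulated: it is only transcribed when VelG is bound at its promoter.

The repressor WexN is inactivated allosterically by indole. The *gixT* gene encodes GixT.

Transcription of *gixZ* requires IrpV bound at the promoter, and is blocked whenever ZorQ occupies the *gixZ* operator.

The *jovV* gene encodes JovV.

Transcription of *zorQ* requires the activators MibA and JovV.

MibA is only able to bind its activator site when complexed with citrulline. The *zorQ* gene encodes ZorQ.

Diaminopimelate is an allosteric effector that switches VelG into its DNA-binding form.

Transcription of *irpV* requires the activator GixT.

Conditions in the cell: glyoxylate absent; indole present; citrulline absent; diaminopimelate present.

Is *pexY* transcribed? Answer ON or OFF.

ON

Indole is present, so WexN is inactive.
Glyoxylate is absent, so NolE is active.
No repressor is bound and NolE is active, so *gixT* is transcribed.
So GixT is produced and active.
No repressor is bound and GixT is active, so *irpV* is transcribed.
So IrpV is produced and active.
Citrulline is absent, so MibA is inactive.
Diaminopimelate is present, so VelG is active.
No repressor is bound and VelG is active, so *jovV* is transcribed.
So JovV is produced and active.
Required activator MibA is absent, so *zorQ* is not transcribed.
So ZorQ is not produced.
No repressor is bound and IrpV is active, so *gixZ* is transcribed.
So GixZ is produced and active.
No repressor is bound and GixZ is active, so *pexY* is transcribed.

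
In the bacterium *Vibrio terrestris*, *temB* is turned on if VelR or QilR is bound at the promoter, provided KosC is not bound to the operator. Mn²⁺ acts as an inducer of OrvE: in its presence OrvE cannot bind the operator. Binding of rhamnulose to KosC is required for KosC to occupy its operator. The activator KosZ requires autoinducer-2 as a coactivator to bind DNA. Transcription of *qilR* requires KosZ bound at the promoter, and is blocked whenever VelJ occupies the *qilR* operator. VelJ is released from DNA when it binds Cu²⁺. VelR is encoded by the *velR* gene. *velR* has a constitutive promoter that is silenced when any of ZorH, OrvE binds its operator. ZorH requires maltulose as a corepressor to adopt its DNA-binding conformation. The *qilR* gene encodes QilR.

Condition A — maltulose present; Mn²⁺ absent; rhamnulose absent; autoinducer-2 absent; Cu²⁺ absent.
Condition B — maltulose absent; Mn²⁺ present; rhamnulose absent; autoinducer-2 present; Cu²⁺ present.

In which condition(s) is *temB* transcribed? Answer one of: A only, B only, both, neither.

B only

Condition A:
Maltulose is present, so ZorH is active.
Mn²⁺ is absent, so OrvE is active.
With repressor ZorH bound, *velR* is not transcribed.
So VelR is not produced.
Rhamnulose is absent, so KosC is inactive.
Autoinducer-2 is absent, so KosZ is inactive.
Cu²⁺ is absent, so VelJ is active.
With repressor VelJ bound, *qilR* is not transcribed.
So QilR is not produced.
No activator is available at the *temB* promoter, so *temB* is not transcribed.
→ *temB* is OFF in A.
Condition B:
Maltulose is absent, so ZorH is inactive.
Mn²⁺ is present, so OrvE is inactive.
With no repressor bound, *velR* is transcribed.
So VelR is produced and active.
Rhamnulose is absent, so KosC is inactive.
Autoinducer-2 is present, so KosZ is active.
Cu²⁺ is present, so VelJ is inactive.
No repressor is bound and KosZ is active, so *qilR* is transcribed.
So QilR is produced and active.
Activator VelR is present, so *temB* is transcribed.
→ *temB* is ON in B.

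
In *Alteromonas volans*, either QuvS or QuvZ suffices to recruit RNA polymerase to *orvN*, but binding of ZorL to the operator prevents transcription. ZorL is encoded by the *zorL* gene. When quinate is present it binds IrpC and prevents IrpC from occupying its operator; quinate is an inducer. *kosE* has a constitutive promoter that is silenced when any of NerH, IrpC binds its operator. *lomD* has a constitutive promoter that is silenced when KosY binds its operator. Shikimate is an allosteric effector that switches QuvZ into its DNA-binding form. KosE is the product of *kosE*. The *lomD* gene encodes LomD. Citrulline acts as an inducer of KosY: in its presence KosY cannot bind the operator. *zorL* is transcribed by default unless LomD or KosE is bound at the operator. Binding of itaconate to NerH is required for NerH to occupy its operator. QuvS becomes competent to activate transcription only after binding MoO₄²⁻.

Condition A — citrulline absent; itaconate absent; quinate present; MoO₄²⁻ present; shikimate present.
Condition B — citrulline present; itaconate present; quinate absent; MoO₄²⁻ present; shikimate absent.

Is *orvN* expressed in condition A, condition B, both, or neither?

Condition A:
Citrulline is absent, so KosY is active.
With repressor KosY bound, *lomD* is not transcribed.
So LomD is not produced.
Itaconate is absent, so NerH is inactive.
Quinate is present, so IrpC is inactive.
With no repressor bound, *kosE* is transcribed.
So KosE is produced and active.
With repressor KosE bound, *zorL* is not transcribed.
So ZorL is not produced.
MoO₄²⁻ is present, so QuvS is active.
Shikimate is present, so QuvZ is active.
Activator QuvS is present, so *orvN* is transcribed.
→ *orvN* is ON in A.
Condition B:
Citrulline is present, so KosY is inactive.
With no repressor bound, *lomD* is transcribed.
So LomD is produced and active.
Itaconate is present, so NerH is active.
Quinate is absent, so IrpC is active.
With repressor NerH bound, *kosE* is not transcribed.
So KosE is not produced.
With repressor LomD bound, *zorL* is not transcribed.
So ZorL is not produced.
MoO₄²⁻ is present, so QuvS is active.
Shikimate is absent, so QuvZ is inactive.
Activator QuvS is present, so *orvN* is transcribed.
→ *orvN* is ON in B.

both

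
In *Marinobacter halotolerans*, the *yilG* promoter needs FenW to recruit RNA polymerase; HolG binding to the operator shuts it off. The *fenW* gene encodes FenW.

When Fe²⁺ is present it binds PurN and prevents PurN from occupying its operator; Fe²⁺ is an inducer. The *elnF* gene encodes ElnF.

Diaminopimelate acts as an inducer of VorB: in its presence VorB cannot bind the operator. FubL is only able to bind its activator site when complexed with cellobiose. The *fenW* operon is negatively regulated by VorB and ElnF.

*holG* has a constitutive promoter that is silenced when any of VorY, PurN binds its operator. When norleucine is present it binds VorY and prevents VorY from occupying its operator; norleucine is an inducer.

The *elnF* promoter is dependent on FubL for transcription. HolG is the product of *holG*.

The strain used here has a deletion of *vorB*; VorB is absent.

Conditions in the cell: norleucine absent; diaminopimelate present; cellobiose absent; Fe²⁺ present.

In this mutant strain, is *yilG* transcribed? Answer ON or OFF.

ON

VorB is non-functional in this strain, so it has no effect.
Cellobiose is absent, so FubL is inactive.
Required activator FubL is absent, so *elnF* is not transcribed.
So ElnF is not produced.
With no repressor bound, *fenW* is transcribed.
So FenW is produced and active.
Norleucine is absent, so VorY is active.
Fe²⁺ is present, so PurN is inactive.
With repressor VorY bound, *holG* is not transcribed.
So HolG is not produced.
No repressor is bound and FenW is active, so *yilG* is transcribed.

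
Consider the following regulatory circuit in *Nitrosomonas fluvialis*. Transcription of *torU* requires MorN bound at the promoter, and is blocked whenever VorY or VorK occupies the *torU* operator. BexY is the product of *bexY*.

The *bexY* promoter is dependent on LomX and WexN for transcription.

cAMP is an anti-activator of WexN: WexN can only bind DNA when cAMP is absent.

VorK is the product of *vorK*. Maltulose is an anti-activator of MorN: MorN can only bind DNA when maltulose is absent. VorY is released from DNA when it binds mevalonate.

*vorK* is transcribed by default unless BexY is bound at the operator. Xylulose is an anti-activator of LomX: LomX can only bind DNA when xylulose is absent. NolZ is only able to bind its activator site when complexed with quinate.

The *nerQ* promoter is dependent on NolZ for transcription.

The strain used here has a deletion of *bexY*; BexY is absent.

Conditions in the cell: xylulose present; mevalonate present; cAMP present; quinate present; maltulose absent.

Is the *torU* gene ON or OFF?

Mevalonate is present, so VorY is inactive.
Maltulose is absent, so MorN is active.
BexY is non-functional in this strain, so it has no effect.
With no repressor bound, *vorK* is transcribed.
So VorK is produced and active.
With repressor VorK bound, *torU* is not transcribed.

OFF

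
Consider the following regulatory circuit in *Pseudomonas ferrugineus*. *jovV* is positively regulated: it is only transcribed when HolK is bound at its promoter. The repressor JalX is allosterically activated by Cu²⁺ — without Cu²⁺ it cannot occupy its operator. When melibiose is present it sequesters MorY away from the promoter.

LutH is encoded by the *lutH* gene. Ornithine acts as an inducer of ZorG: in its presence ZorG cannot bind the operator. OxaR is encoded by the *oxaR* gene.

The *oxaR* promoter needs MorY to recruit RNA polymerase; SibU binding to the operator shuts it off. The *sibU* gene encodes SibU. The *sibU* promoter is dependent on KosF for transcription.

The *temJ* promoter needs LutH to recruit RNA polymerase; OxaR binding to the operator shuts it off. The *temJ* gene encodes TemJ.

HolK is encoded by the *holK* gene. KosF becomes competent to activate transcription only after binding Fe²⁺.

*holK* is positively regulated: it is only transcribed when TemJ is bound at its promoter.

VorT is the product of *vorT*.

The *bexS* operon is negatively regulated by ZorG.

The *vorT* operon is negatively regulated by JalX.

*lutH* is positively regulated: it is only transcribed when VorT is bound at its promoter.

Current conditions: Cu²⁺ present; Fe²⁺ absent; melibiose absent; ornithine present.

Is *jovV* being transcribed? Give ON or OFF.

Cu²⁺ is present, so JalX is active.
With repressor JalX bound, *vorT* is not transcribed.
So VorT is not produced.
Required activator VorT is absent, so *lutH* is not transcribed.
So LutH is not produced.
Melibiose is absent, so MorY is active.
Fe²⁺ is absent, so KosF is inactive.
Required activator KosF is absent, so *sibU* is not transcribed.
So SibU is not produced.
No repressor is bound and MorY is active, so *oxaR* is transcribed.
So OxaR is produced and active.
With repressor OxaR bound, *temJ* is not transcribed.
So TemJ is not produced.
Required activator TemJ is absent, so *holK* is not transcribed.
So HolK is not produced.
Required activator HolK is absent, so *jovV* is not transcribed.

OFF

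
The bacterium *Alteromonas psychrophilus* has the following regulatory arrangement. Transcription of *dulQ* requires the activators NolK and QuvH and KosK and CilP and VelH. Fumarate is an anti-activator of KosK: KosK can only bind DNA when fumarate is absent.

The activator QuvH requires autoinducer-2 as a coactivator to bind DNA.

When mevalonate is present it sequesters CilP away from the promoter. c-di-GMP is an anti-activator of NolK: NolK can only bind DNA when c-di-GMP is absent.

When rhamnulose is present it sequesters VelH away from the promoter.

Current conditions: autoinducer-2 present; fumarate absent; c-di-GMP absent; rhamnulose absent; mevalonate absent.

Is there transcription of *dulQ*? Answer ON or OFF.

ON

c-di-GMP is absent, so NolK is active.
Autoinducer-2 is present, so QuvH is active.
Fumarate is absent, so KosK is active.
Mevalonate is absent, so CilP is active.
Rhamnulose is absent, so VelH is active.
No repressor is bound and NolK and QuvH and KosK and CilP and VelH are active, so *dulQ* is transcribed.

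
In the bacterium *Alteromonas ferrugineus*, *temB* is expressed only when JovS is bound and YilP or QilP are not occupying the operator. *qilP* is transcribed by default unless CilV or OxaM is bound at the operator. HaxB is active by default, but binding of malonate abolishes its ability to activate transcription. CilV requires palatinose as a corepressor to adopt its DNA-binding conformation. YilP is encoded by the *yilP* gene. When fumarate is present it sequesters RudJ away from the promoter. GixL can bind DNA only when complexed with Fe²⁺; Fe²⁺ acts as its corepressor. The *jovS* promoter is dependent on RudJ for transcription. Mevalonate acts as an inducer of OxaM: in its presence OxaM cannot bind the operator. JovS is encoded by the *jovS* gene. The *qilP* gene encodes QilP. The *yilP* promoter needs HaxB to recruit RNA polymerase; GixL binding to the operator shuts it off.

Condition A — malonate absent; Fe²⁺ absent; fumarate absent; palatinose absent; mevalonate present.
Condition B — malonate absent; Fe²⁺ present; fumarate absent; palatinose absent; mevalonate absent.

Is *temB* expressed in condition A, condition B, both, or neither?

B only

Condition A:
Malonate is absent, so HaxB is active.
Fe²⁺ is absent, so GixL is inactive.
No repressor is bound and HaxB is active, so *yilP* is transcribed.
So YilP is produced and active.
Fumarate is absent, so RudJ is active.
No repressor is bound and RudJ is active, so *jovS* is transcribed.
So JovS is produced and active.
Palatinose is absent, so CilV is inactive.
Mevalonate is present, so OxaM is inactive.
With no repressor bound, *qilP* is transcribed.
So QilP is produced and active.
With repressor YilP bound, *temB* is not transcribed.
→ *temB* is OFF in A.
Condition B:
Malonate is absent, so HaxB is active.
Fe²⁺ is present, so GixL is active.
With repressor GixL bound, *yilP* is not transcribed.
So YilP is not produced.
Fumarate is absent, so RudJ is active.
No repressor is bound and RudJ is active, so *jovS* is transcribed.
So JovS is produced and active.
Palatinose is absent, so CilV is inactive.
Mevalonate is absent, so OxaM is active.
With repressor OxaM bound, *qilP* is not transcribed.
So QilP is not produced.
No repressor is bound and JovS is active, so *temB* is transcribed.
→ *temB* is ON in B.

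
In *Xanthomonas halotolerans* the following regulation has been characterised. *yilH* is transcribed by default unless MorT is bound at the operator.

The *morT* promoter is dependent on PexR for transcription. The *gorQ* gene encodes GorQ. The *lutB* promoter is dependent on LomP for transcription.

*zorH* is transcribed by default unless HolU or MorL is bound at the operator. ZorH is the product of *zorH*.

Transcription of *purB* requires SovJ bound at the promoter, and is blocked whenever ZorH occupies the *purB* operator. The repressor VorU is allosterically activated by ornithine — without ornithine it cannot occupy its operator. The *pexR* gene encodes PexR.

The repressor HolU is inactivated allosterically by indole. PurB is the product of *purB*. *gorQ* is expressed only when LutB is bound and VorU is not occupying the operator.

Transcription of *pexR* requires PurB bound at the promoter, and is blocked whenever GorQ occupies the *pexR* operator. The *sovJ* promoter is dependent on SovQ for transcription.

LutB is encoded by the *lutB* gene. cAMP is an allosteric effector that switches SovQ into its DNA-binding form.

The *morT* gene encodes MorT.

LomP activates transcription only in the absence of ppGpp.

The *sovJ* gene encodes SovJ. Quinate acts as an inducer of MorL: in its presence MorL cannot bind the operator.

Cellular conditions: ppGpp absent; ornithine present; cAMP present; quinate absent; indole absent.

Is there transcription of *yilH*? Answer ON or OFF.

OFF

cAMP is present, so SovQ is active.
No repressor is bound and SovQ is active, so *sovJ* is transcribed.
So SovJ is produced and active.
Indole is absent, so HolU is active.
Quinate is absent, so MorL is active.
With repressor HolU bound, *zorH* is not transcribed.
So ZorH is not produced.
No repressor is bound and SovJ is active, so *purB* is transcribed.
So PurB is produced and active.
Ornithine is present, so VorU is active.
ppGpp is absent, so LomP is active.
No repressor is bound and LomP is active, so *lutB* is transcribed.
So LutB is produced and active.
With repressor VorU bound, *gorQ* is not transcribed.
So GorQ is not produced.
No repressor is bound and PurB is active, so *pexR* is transcribed.
So PexR is produced and active.
No repressor is bound and PexR is active, so *morT* is transcribed.
So MorT is produced and active.
With repressor MorT bound, *yilH* is not transcribed.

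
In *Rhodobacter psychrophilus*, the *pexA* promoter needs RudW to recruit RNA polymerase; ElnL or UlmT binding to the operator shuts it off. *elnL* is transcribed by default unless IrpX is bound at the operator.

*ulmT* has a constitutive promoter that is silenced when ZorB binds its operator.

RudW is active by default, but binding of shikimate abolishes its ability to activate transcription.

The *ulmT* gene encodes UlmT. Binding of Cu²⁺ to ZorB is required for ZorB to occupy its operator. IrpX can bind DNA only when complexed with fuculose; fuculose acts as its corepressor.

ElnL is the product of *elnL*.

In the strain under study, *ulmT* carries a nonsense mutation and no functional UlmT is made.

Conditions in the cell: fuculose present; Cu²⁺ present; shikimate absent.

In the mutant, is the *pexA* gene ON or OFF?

ON

Shikimate is absent, so RudW is active.
Fuculose is present, so IrpX is active.
With repressor IrpX bound, *elnL* is not transcribed.
So ElnL is not produced.
UlmT is non-functional in this strain, so it has no effect.
No repressor is bound and RudW is active, so *pexA* is transcribed.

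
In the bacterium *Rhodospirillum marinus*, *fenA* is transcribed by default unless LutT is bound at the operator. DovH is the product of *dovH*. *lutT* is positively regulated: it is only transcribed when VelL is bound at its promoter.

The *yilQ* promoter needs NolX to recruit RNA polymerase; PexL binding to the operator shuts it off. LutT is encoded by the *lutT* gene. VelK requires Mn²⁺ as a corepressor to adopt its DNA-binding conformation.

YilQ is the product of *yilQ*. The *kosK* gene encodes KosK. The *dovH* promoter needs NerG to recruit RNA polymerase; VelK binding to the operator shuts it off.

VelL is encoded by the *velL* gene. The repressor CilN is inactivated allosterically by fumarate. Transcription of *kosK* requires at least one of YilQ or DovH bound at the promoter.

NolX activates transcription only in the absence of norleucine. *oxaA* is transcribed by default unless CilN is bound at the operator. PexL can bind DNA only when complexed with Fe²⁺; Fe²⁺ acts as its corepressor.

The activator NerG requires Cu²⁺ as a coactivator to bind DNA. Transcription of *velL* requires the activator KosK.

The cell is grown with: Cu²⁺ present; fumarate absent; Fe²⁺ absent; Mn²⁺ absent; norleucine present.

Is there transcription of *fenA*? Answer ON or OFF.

OFF

Fe²⁺ is absent, so PexL is inactive.
Norleucine is present, so NolX is inactive.
Required activator NolX is absent, so *yilQ* is not transcribed.
So YilQ is not produced.
Cu²⁺ is present, so NerG is active.
Mn²⁺ is absent, so VelK is inactive.
No repressor is bound and NerG is active, so *dovH* is transcribed.
So DovH is produced and active.
Activator DovH is present, so *kosK* is transcribed.
So KosK is produced and active.
No repressor is bound and KosK is active, so *velL* is transcribed.
So VelL is produced and active.
No repressor is bound and VelL is active, so *lutT* is transcribed.
So LutT is produced and active.
With repressor LutT bound, *fenA* is not transcribed.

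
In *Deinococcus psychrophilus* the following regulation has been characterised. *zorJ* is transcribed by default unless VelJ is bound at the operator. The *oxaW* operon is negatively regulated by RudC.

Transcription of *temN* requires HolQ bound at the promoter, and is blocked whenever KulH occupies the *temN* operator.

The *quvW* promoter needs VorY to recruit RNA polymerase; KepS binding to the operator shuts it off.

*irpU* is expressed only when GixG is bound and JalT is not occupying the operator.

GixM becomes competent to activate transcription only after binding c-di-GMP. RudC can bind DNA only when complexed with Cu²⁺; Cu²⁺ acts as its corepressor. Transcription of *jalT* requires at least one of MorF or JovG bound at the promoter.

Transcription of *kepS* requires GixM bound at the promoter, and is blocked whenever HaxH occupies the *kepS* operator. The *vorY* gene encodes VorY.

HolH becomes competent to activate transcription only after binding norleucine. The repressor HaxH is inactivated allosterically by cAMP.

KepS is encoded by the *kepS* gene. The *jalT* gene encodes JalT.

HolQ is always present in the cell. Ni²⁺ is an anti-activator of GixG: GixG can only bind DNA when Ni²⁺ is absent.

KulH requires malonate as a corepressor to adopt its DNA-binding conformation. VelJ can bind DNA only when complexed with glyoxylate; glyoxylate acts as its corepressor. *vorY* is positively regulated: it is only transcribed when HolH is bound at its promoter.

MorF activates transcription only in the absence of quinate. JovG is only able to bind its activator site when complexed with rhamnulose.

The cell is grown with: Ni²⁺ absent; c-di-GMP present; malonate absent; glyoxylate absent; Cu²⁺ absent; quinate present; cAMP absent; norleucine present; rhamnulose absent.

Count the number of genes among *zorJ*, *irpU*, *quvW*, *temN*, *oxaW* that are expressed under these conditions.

Glyoxylate is absent, so VelJ is inactive.
With no repressor bound, *zorJ* is transcribed.
→ *zorJ* is ON.
Quinate is present, so MorF is inactive.
Rhamnulose is absent, so JovG is inactive.
No activator is available at the *jalT* promoter, so *jalT* is not transcribed.
So JalT is not produced.
Ni²⁺ is absent, so GixG is active.
No repressor is bound and GixG is active, so *irpU* is transcribed.
→ *irpU* is ON.
cAMP is absent, so HaxH is active.
c-di-GMP is present, so GixM is active.
With repressor HaxH bound, *kepS* is not transcribed.
So KepS is not produced.
Norleucine is present, so HolH is active.
No repressor is bound and HolH is active, so *vorY* is transcribed.
So VorY is produced and active.
No repressor is bound and VorY is active, so *quvW* is transcribed.
→ *quvW* is ON.
HolQ is produced constitutively and is active.
Malonate is absent, so KulH is inactive.
No repressor is bound and HolQ is active, so *temN* is transcribed.
→ *temN* is ON.
Cu²⁺ is absent, so RudC is inactive.
With no repressor bound, *oxaW* is transcribed.
→ *oxaW* is ON.
5 of the 5 genes are transcribed.

5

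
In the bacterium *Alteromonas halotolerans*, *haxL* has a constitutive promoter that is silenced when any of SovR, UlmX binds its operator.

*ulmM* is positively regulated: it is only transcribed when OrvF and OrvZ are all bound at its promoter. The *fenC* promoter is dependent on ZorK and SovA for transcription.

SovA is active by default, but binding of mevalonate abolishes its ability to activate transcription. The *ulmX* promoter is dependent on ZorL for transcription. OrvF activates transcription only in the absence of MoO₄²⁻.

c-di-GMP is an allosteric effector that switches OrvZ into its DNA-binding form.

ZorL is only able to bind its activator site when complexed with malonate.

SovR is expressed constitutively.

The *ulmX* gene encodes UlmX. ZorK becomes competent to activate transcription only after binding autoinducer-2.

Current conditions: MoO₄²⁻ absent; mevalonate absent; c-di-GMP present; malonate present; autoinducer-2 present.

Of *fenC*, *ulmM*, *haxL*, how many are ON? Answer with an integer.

2

Autoinducer-2 is present, so ZorK is active.
Mevalonate is absent, so SovA is active.
No repressor is bound and ZorK and SovA are active, so *fenC* is transcribed.
→ *fenC* is ON.
MoO₄²⁻ is absent, so OrvF is active.
c-di-GMP is present, so OrvZ is active.
No repressor is bound and OrvF and OrvZ are active, so *ulmM* is transcribed.
→ *ulmM* is ON.
SovR is produced constitutively and is active.
Malonate is present, so ZorL is active.
No repressor is bound and ZorL is active, so *ulmX* is transcribed.
So UlmX is produced and active.
With repressor SovR bound, *haxL* is not transcribed.
→ *haxL* is OFF.
2 of the 3 genes are transcribed.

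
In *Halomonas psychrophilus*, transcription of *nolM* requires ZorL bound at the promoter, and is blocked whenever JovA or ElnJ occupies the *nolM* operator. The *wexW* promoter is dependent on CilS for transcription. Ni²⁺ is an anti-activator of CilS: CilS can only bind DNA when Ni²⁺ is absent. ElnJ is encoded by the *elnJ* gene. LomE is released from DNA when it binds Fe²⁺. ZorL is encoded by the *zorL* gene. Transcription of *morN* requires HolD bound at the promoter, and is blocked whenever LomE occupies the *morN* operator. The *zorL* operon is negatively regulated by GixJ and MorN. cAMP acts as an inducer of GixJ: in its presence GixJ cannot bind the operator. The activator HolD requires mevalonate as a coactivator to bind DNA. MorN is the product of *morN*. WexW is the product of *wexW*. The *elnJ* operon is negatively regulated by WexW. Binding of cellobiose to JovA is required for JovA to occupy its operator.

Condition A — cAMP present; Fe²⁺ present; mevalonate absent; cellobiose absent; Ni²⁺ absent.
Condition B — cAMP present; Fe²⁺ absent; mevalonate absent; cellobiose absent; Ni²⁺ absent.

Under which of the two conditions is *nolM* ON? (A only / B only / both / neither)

both

Condition A:
cAMP is present, so GixJ is inactive.
Fe²⁺ is present, so LomE is inactive.
Mevalonate is absent, so HolD is inactive.
Required activator HolD is absent, so *morN* is not transcribed.
So MorN is not produced.
With no repressor bound, *zorL* is transcribed.
So ZorL is produced and active.
Cellobiose is absent, so JovA is inactive.
Ni²⁺ is absent, so CilS is active.
No repressor is bound and CilS is active, so *wexW* is transcribed.
So WexW is produced and active.
With repressor WexW bound, *elnJ* is not transcribed.
So ElnJ is not produced.
No repressor is bound and ZorL is active, so *nolM* is transcribed.
→ *nolM* is ON in A.
Condition B:
cAMP is present, so GixJ is inactive.
Fe²⁺ is absent, so LomE is active.
Mevalonate is absent, so HolD is inactive.
With repressor LomE bound, *morN* is not transcribed.
So MorN is not produced.
With no repressor bound, *zorL* is transcribed.
So ZorL is produced and active.
Cellobiose is absent, so JovA is inactive.
Ni²⁺ is absent, so CilS is active.
No repressor is bound and CilS is active, so *wexW* is transcribed.
So WexW is produced and active.
With repressor WexW bound, *elnJ* is not transcribed.
So ElnJ is not produced.
No repressor is bound and ZorL is active, so *nolM* is transcribed.
→ *nolM* is ON in B.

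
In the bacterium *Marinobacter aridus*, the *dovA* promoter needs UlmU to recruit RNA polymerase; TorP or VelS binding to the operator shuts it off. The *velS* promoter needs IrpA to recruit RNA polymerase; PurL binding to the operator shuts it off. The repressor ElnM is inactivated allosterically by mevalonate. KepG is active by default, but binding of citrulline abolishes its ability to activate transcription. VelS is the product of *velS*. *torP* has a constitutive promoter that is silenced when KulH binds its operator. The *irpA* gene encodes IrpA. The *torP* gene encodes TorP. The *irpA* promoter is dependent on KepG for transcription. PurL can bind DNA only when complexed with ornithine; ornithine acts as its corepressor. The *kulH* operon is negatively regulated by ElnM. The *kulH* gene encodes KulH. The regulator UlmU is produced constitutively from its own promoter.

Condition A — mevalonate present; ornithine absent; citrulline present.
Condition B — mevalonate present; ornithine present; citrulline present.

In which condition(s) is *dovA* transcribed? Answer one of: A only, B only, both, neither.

Condition A:
Mevalonate is present, so ElnM is inactive.
With no repressor bound, *kulH* is transcribed.
So KulH is produced and active.
With repressor KulH bound, *torP* is not transcribed.
So TorP is not produced.
Ornithine is absent, so PurL is inactive.
Citrulline is present, so KepG is inactive.
Required activator KepG is absent, so *irpA* is not transcribed.
So IrpA is not produced.
Required activator IrpA is absent, so *velS* is not transcribed.
So VelS is not produced.
UlmU is produced constitutively and is active.
No repressor is bound and UlmU is active, so *dovA* is transcribed.
→ *dovA* is ON in A.
Condition B:
Mevalonate is present, so ElnM is inactive.
With no repressor bound, *kulH* is transcribed.
So KulH is produced and active.
With repressor KulH bound, *torP* is not transcribed.
So TorP is not produced.
Ornithine is present, so PurL is active.
Citrulline is present, so KepG is inactive.
Required activator KepG is absent, so *irpA* is not transcribed.
So IrpA is not produced.
With repressor PurL bound, *velS* is not transcribed.
So VelS is not produced.
UlmU is produced constitutively and is active.
No repressor is bound and UlmU is active, so *dovA* is transcribed.
→ *dovA* is ON in B.

both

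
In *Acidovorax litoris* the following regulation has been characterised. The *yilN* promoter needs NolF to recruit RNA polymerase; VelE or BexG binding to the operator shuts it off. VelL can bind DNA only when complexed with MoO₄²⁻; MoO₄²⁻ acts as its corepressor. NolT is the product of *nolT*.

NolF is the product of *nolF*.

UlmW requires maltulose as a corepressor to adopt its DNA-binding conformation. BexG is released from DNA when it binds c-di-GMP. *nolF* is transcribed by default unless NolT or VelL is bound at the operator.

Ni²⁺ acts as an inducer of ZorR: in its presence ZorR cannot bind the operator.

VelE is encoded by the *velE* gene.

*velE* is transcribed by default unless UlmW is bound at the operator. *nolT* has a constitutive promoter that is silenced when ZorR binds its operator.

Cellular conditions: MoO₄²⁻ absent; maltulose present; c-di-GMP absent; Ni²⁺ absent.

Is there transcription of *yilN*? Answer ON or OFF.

OFF

Maltulose is present, so UlmW is active.
With repressor UlmW bound, *velE* is not transcribed.
So VelE is not produced.
Ni²⁺ is absent, so ZorR is active.
With repressor ZorR bound, *nolT* is not transcribed.
So NolT is not produced.
MoO₄²⁻ is absent, so VelL is inactive.
With no repressor bound, *nolF* is transcribed.
So NolF is produced and active.
c-di-GMP is absent, so BexG is active.
With repressor BexG bound, *yilN* is not transcribed.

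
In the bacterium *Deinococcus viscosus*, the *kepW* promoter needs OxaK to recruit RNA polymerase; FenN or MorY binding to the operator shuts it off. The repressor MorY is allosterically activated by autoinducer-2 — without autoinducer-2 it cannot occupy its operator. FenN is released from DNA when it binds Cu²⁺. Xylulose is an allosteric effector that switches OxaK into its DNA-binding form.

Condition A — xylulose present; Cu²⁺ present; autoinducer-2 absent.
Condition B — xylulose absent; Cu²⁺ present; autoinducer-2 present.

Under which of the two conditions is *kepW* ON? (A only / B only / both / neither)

A only

Condition A:
Xylulose is present, so OxaK is active.
Cu²⁺ is present, so FenN is inactive.
Autoinducer-2 is absent, so MorY is inactive.
No repressor is bound and OxaK is active, so *kepW* is transcribed.
→ *kepW* is ON in A.
Condition B:
Xylulose is absent, so OxaK is inactive.
Cu²⁺ is present, so FenN is inactive.
Autoinducer-2 is present, so MorY is active.
With repressor MorY bound, *kepW* is not transcribed.
→ *kepW* is OFF in B.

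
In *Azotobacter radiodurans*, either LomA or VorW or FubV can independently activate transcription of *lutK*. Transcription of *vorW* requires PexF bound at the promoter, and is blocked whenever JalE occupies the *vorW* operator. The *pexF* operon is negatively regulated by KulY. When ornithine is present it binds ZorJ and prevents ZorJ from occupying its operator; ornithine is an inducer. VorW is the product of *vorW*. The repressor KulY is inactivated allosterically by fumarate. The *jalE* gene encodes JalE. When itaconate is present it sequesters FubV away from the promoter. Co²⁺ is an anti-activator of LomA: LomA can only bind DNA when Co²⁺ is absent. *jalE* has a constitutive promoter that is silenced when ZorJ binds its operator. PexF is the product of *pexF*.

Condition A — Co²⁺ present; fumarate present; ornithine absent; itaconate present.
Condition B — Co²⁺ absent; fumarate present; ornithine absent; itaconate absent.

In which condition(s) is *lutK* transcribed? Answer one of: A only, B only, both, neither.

Condition A:
Co²⁺ is present, so LomA is inactive.
Fumarate is present, so KulY is inactive.
With no repressor bound, *pexF* is transcribed.
So PexF is produced and active.
Ornithine is absent, so ZorJ is active.
With repressor ZorJ bound, *jalE* is not transcribed.
So JalE is not produced.
No repressor is bound and PexF is active, so *vorW* is transcribed.
So VorW is produced and active.
Itaconate is present, so FubV is inactive.
Activator VorW is present, so *lutK* is transcribed.
→ *lutK* is ON in A.
Condition B:
Co²⁺ is absent, so LomA is active.
Fumarate is present, so KulY is inactive.
With no repressor bound, *pexF* is transcribed.
So PexF is produced and active.
Ornithine is absent, so ZorJ is active.
With repressor ZorJ bound, *jalE* is not transcribed.
So JalE is not produced.
No repressor is bound and PexF is active, so *vorW* is transcribed.
So VorW is produced and active.
Itaconate is absent, so FubV is active.
Activator LomA is present, so *lutK* is transcribed.
→ *lutK* is ON in B.

both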